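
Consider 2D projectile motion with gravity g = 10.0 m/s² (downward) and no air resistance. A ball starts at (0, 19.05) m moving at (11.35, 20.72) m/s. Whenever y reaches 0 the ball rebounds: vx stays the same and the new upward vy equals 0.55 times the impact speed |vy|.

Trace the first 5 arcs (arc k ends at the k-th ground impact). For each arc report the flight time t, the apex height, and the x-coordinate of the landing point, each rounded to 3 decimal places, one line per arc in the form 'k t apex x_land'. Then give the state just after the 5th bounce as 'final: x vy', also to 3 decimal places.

1 4.919 40.516 55.826
2 3.131 12.256 91.366
3 1.722 3.707 110.913
4 0.947 1.122 121.664
5 0.521 0.339 127.577
final: 127.577 1.433

Arc 1: start y=19.050, vy=20.720 → t=4.919, apex=40.516, x_land=55.826, impact vy=-28.466
  bounce: vy ← 0.55·28.466 = 15.656
Arc 2: start y=0.000, vy=15.656 → t=3.131, apex=12.256, x_land=91.366, impact vy=-15.656
  bounce: vy ← 0.55·15.656 = 8.611
Arc 3: start y=0.000, vy=8.611 → t=1.722, apex=3.707, x_land=110.913, impact vy=-8.611
  bounce: vy ← 0.55·8.611 = 4.736
Arc 4: start y=0.000, vy=4.736 → t=0.947, apex=1.122, x_land=121.664, impact vy=-4.736
  bounce: vy ← 0.55·4.736 = 2.605
Arc 5: start y=0.000, vy=2.605 → t=0.521, apex=0.339, x_land=127.577, impact vy=-2.605
  bounce: vy ← 0.55·2.605 = 1.433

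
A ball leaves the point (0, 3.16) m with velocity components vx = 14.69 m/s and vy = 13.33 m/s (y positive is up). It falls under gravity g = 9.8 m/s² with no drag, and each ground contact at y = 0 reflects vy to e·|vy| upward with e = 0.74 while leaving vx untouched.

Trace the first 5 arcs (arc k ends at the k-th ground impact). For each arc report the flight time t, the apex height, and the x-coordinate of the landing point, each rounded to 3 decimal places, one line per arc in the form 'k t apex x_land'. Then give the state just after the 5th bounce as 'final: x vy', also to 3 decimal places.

Arc 1: start y=3.160, vy=13.330 → t=2.940, apex=12.226, x_land=43.185, impact vy=-15.480
  bounce: vy ← 0.74·15.480 = 11.455
Arc 2: start y=0.000, vy=11.455 → t=2.338, apex=6.695, x_land=77.527, impact vy=-11.455
  bounce: vy ← 0.74·11.455 = 8.477
Arc 3: start y=0.000, vy=8.477 → t=1.730, apex=3.666, x_land=102.940, impact vy=-8.477
  bounce: vy ← 0.74·8.477 = 6.273
Arc 4: start y=0.000, vy=6.273 → t=1.280, apex=2.008, x_land=121.746, impact vy=-6.273
  bounce: vy ← 0.74·6.273 = 4.642
Arc 5: start y=0.000, vy=4.642 → t=0.947, apex=1.099, x_land=135.662, impact vy=-4.642
  bounce: vy ← 0.74·4.642 = 3.435

1 2.940 12.226 43.185
2 2.338 6.695 77.527
3 1.730 3.666 102.940
4 1.280 2.008 121.746
5 0.947 1.099 135.662
final: 135.662 3.435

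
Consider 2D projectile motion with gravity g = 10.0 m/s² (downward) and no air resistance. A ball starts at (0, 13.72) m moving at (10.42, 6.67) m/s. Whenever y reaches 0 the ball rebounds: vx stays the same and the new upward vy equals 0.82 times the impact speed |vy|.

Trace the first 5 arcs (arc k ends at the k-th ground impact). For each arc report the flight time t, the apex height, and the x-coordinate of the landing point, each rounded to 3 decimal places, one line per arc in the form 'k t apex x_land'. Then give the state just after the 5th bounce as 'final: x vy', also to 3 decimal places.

Arc 1: start y=13.720, vy=6.670 → t=2.453, apex=15.944, x_land=25.558, impact vy=-17.857
  bounce: vy ← 0.82·17.857 = 14.643
Arc 2: start y=0.000, vy=14.643 → t=2.929, apex=10.721, x_land=56.074, impact vy=-14.643
  bounce: vy ← 0.82·14.643 = 12.007
Arc 3: start y=0.000, vy=12.007 → t=2.401, apex=7.209, x_land=81.097, impact vy=-12.007
  bounce: vy ← 0.82·12.007 = 9.846
Arc 4: start y=0.000, vy=9.846 → t=1.969, apex=4.847, x_land=101.616, impact vy=-9.846
  bounce: vy ← 0.82·9.846 = 8.074
Arc 5: start y=0.000, vy=8.074 → t=1.615, apex=3.259, x_land=118.442, impact vy=-8.074
  bounce: vy ← 0.82·8.074 = 6.620

1 2.453 15.944 25.558
2 2.929 10.721 56.074
3 2.401 7.209 81.097
4 1.969 4.847 101.616
5 1.615 3.259 118.442
final: 118.442 6.620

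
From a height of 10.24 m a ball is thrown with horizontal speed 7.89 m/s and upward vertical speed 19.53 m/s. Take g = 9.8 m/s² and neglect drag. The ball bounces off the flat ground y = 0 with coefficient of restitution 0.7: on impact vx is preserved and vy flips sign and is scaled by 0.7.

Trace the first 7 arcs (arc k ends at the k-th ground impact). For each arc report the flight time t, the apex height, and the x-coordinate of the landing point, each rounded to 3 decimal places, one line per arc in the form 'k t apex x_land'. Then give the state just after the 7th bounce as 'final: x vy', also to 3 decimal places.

1 4.455 29.700 35.149
2 3.447 14.553 62.343
3 2.413 7.131 81.380
4 1.689 3.494 94.705
5 1.182 1.712 104.033
6 0.828 0.839 110.563
7 0.579 0.411 115.133
final: 115.133 1.987

Arc 1: start y=10.240, vy=19.530 → t=4.455, apex=29.700, x_land=35.149, impact vy=-24.127
  bounce: vy ← 0.7·24.127 = 16.889
Arc 2: start y=0.000, vy=16.889 → t=3.447, apex=14.553, x_land=62.343, impact vy=-16.889
  bounce: vy ← 0.7·16.889 = 11.822
Arc 3: start y=0.000, vy=11.822 → t=2.413, apex=7.131, x_land=81.380, impact vy=-11.822
  bounce: vy ← 0.7·11.822 = 8.276
Arc 4: start y=0.000, vy=8.276 → t=1.689, apex=3.494, x_land=94.705, impact vy=-8.276
  bounce: vy ← 0.7·8.276 = 5.793
Arc 5: start y=0.000, vy=5.793 → t=1.182, apex=1.712, x_land=104.033, impact vy=-5.793
  bounce: vy ← 0.7·5.793 = 4.055
Arc 6: start y=0.000, vy=4.055 → t=0.828, apex=0.839, x_land=110.563, impact vy=-4.055
  bounce: vy ← 0.7·4.055 = 2.839
Arc 7: start y=0.000, vy=2.839 → t=0.579, apex=0.411, x_land=115.133, impact vy=-2.839
  bounce: vy ← 0.7·2.839 = 1.987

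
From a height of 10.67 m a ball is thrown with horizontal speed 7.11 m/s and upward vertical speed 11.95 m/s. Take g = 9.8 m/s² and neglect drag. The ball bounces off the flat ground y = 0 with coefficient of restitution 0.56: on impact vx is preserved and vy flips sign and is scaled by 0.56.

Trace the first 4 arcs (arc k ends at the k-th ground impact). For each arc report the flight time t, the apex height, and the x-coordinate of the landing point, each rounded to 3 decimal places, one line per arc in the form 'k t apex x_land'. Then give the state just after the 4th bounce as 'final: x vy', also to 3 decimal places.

1 3.134 17.956 22.280
2 2.144 5.631 37.524
3 1.201 1.766 46.061
4 0.672 0.554 50.841
final: 50.841 1.845

Arc 1: start y=10.670, vy=11.950 → t=3.134, apex=17.956, x_land=22.280, impact vy=-18.760
  bounce: vy ← 0.56·18.760 = 10.506
Arc 2: start y=0.000, vy=10.506 → t=2.144, apex=5.631, x_land=37.524, impact vy=-10.506
  bounce: vy ← 0.56·10.506 = 5.883
Arc 3: start y=0.000, vy=5.883 → t=1.201, apex=1.766, x_land=46.061, impact vy=-5.883
  bounce: vy ← 0.56·5.883 = 3.295
Arc 4: start y=0.000, vy=3.295 → t=0.672, apex=0.554, x_land=50.841, impact vy=-3.295
  bounce: vy ← 0.56·3.295 = 1.845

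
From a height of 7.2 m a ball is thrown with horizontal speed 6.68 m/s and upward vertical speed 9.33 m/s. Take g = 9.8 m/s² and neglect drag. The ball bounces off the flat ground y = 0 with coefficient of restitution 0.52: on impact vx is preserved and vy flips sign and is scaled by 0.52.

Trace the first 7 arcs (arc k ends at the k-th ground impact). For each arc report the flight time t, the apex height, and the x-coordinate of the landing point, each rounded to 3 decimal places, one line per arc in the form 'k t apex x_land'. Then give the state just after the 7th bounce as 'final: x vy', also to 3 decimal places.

1 2.493 11.641 16.656
2 1.603 3.148 27.364
3 0.834 0.851 32.932
4 0.433 0.230 35.828
5 0.225 0.062 37.333
6 0.117 0.017 38.116
7 0.061 0.005 38.523
final: 38.523 0.155

Arc 1: start y=7.200, vy=9.330 → t=2.493, apex=11.641, x_land=16.656, impact vy=-15.105
  bounce: vy ← 0.52·15.105 = 7.855
Arc 2: start y=0.000, vy=7.855 → t=1.603, apex=3.148, x_land=27.364, impact vy=-7.855
  bounce: vy ← 0.52·7.855 = 4.084
Arc 3: start y=0.000, vy=4.084 → t=0.834, apex=0.851, x_land=32.932, impact vy=-4.084
  bounce: vy ← 0.52·4.084 = 2.124
Arc 4: start y=0.000, vy=2.124 → t=0.433, apex=0.230, x_land=35.828, impact vy=-2.124
  bounce: vy ← 0.52·2.124 = 1.104
Arc 5: start y=0.000, vy=1.104 → t=0.225, apex=0.062, x_land=37.333, impact vy=-1.104
  bounce: vy ← 0.52·1.104 = 0.574
Arc 6: start y=0.000, vy=0.574 → t=0.117, apex=0.017, x_land=38.116, impact vy=-0.574
  bounce: vy ← 0.52·0.574 = 0.299
Arc 7: start y=0.000, vy=0.299 → t=0.061, apex=0.005, x_land=38.523, impact vy=-0.299
  bounce: vy ← 0.52·0.299 = 0.155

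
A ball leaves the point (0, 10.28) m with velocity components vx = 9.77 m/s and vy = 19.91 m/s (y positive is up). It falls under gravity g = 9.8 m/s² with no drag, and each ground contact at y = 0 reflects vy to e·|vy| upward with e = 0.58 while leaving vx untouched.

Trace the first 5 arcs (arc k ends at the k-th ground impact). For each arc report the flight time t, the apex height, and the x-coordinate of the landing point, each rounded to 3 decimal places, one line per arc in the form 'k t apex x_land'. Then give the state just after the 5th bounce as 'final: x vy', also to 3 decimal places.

1 4.527 30.505 44.226
2 2.894 10.262 72.504
3 1.679 3.452 88.904
4 0.974 1.161 98.417
5 0.565 0.391 103.934
final: 103.934 1.605

Arc 1: start y=10.280, vy=19.910 → t=4.527, apex=30.505, x_land=44.226, impact vy=-24.452
  bounce: vy ← 0.58·24.452 = 14.182
Arc 2: start y=0.000, vy=14.182 → t=2.894, apex=10.262, x_land=72.504, impact vy=-14.182
  bounce: vy ← 0.58·14.182 = 8.226
Arc 3: start y=0.000, vy=8.226 → t=1.679, apex=3.452, x_land=88.904, impact vy=-8.226
  bounce: vy ← 0.58·8.226 = 4.771
Arc 4: start y=0.000, vy=4.771 → t=0.974, apex=1.161, x_land=98.417, impact vy=-4.771
  bounce: vy ← 0.58·4.771 = 2.767
Arc 5: start y=0.000, vy=2.767 → t=0.565, apex=0.391, x_land=103.934, impact vy=-2.767
  bounce: vy ← 0.58·2.767 = 1.605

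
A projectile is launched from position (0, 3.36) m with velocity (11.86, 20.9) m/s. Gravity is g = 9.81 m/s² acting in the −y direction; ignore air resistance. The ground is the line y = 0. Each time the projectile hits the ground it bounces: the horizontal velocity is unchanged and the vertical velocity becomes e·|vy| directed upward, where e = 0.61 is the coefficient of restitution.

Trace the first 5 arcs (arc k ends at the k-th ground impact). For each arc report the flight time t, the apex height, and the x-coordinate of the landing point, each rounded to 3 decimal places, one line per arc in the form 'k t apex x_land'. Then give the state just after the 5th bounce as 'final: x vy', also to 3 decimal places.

Arc 1: start y=3.360, vy=20.900 → t=4.416, apex=25.624, x_land=52.375, impact vy=-22.422
  bounce: vy ← 0.61·22.422 = 13.677
Arc 2: start y=0.000, vy=13.677 → t=2.788, apex=9.535, x_land=85.445, impact vy=-13.677
  bounce: vy ← 0.61·13.677 = 8.343
Arc 3: start y=0.000, vy=8.343 → t=1.701, apex=3.548, x_land=105.619, impact vy=-8.343
  bounce: vy ← 0.61·8.343 = 5.089
Arc 4: start y=0.000, vy=5.089 → t=1.038, apex=1.320, x_land=117.924, impact vy=-5.089
  bounce: vy ← 0.61·5.089 = 3.104
Arc 5: start y=0.000, vy=3.104 → t=0.633, apex=0.491, x_land=125.431, impact vy=-3.104
  bounce: vy ← 0.61·3.104 = 1.894

1 4.416 25.624 52.375
2 2.788 9.535 85.445
3 1.701 3.548 105.619
4 1.038 1.320 117.924
5 0.633 0.491 125.431
final: 125.431 1.894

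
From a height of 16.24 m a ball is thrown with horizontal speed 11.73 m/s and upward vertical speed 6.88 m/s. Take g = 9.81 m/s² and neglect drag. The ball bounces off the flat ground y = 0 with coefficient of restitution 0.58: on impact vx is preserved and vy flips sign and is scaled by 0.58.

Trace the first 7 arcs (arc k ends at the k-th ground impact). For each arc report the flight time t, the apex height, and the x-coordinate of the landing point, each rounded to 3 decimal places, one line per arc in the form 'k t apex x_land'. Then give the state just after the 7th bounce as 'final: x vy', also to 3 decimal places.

Arc 1: start y=16.240, vy=6.880 → t=2.651, apex=18.653, x_land=31.101, impact vy=-19.130
  bounce: vy ← 0.58·19.130 = 11.095
Arc 2: start y=0.000, vy=11.095 → t=2.262, apex=6.275, x_land=57.635, impact vy=-11.095
  bounce: vy ← 0.58·11.095 = 6.435
Arc 3: start y=0.000, vy=6.435 → t=1.312, apex=2.111, x_land=73.025, impact vy=-6.435
  bounce: vy ← 0.58·6.435 = 3.733
Arc 4: start y=0.000, vy=3.733 → t=0.761, apex=0.710, x_land=81.951, impact vy=-3.733
  bounce: vy ← 0.58·3.733 = 2.165
Arc 5: start y=0.000, vy=2.165 → t=0.441, apex=0.239, x_land=87.128, impact vy=-2.165
  bounce: vy ← 0.58·2.165 = 1.256
Arc 6: start y=0.000, vy=1.256 → t=0.256, apex=0.080, x_land=90.131, impact vy=-1.256
  bounce: vy ← 0.58·1.256 = 0.728
Arc 7: start y=0.000, vy=0.728 → t=0.148, apex=0.027, x_land=91.872, impact vy=-0.728
  bounce: vy ← 0.58·0.728 = 0.422

1 2.651 18.653 31.101
2 2.262 6.275 57.635
3 1.312 2.111 73.025
4 0.761 0.710 81.951
5 0.441 0.239 87.128
6 0.256 0.080 90.131
7 0.148 0.027 91.872
final: 91.872 0.422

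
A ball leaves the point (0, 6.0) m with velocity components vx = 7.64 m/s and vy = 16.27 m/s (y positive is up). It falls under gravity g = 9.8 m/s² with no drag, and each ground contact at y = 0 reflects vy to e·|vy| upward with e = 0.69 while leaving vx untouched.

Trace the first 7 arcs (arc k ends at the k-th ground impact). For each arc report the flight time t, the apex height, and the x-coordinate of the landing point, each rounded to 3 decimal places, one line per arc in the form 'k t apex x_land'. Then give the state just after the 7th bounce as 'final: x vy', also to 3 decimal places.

Arc 1: start y=6.000, vy=16.270 → t=3.655, apex=19.506, x_land=27.927, impact vy=-19.553
  bounce: vy ← 0.69·19.553 = 13.491
Arc 2: start y=0.000, vy=13.491 → t=2.753, apex=9.287, x_land=48.963, impact vy=-13.491
  bounce: vy ← 0.69·13.491 = 9.309
Arc 3: start y=0.000, vy=9.309 → t=1.900, apex=4.421, x_land=63.477, impact vy=-9.309
  bounce: vy ← 0.69·9.309 = 6.423
Arc 4: start y=0.000, vy=6.423 → t=1.311, apex=2.105, x_land=73.492, impact vy=-6.423
  bounce: vy ← 0.69·6.423 = 4.432
Arc 5: start y=0.000, vy=4.432 → t=0.905, apex=1.002, x_land=80.403, impact vy=-4.432
  bounce: vy ← 0.69·4.432 = 3.058
Arc 6: start y=0.000, vy=3.058 → t=0.624, apex=0.477, x_land=85.171, impact vy=-3.058
  bounce: vy ← 0.69·3.058 = 2.110
Arc 7: start y=0.000, vy=2.110 → t=0.431, apex=0.227, x_land=88.461, impact vy=-2.110
  bounce: vy ← 0.69·2.110 = 1.456

1 3.655 19.506 27.927
2 2.753 9.287 48.963
3 1.900 4.421 63.477
4 1.311 2.105 73.492
5 0.905 1.002 80.403
6 0.624 0.477 85.171
7 0.431 0.227 88.461
final: 88.461 1.456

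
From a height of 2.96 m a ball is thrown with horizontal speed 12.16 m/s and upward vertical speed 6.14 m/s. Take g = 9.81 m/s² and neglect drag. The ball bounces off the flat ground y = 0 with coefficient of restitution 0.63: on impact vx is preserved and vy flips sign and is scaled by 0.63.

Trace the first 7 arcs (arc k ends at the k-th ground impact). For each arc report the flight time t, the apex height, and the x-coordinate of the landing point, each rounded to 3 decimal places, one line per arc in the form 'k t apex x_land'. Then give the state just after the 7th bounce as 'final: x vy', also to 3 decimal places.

Arc 1: start y=2.960, vy=6.140 → t=1.623, apex=4.881, x_land=19.742, impact vy=-9.786
  bounce: vy ← 0.63·9.786 = 6.165
Arc 2: start y=0.000, vy=6.165 → t=1.257, apex=1.937, x_land=35.027, impact vy=-6.165
  bounce: vy ← 0.63·6.165 = 3.884
Arc 3: start y=0.000, vy=3.884 → t=0.792, apex=0.769, x_land=44.656, impact vy=-3.884
  bounce: vy ← 0.63·3.884 = 2.447
Arc 4: start y=0.000, vy=2.447 → t=0.499, apex=0.305, x_land=50.722, impact vy=-2.447
  bounce: vy ← 0.63·2.447 = 1.542
Arc 5: start y=0.000, vy=1.542 → t=0.314, apex=0.121, x_land=54.544, impact vy=-1.542
  bounce: vy ← 0.63·1.542 = 0.971
Arc 6: start y=0.000, vy=0.971 → t=0.198, apex=0.048, x_land=56.952, impact vy=-0.971
  bounce: vy ← 0.63·0.971 = 0.612
Arc 7: start y=0.000, vy=0.612 → t=0.125, apex=0.019, x_land=58.469, impact vy=-0.612
  bounce: vy ← 0.63·0.612 = 0.385

1 1.623 4.881 19.742
2 1.257 1.937 35.027
3 0.792 0.769 44.656
4 0.499 0.305 50.722
5 0.314 0.121 54.544
6 0.198 0.048 56.952
7 0.125 0.019 58.469
final: 58.469 0.385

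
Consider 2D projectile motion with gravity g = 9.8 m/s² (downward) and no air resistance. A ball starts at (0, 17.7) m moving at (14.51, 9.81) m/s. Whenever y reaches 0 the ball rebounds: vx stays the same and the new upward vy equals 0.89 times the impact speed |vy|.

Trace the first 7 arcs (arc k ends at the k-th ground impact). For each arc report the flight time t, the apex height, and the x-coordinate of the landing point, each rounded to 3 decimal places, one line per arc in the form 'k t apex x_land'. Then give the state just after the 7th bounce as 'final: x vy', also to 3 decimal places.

Arc 1: start y=17.700, vy=9.810 → t=3.149, apex=22.610, x_land=45.694, impact vy=-21.051
  bounce: vy ← 0.89·21.051 = 18.736
Arc 2: start y=0.000, vy=18.736 → t=3.824, apex=17.909, x_land=101.174, impact vy=-18.736
  bounce: vy ← 0.89·18.736 = 16.675
Arc 3: start y=0.000, vy=16.675 → t=3.403, apex=14.186, x_land=150.552, impact vy=-16.675
  bounce: vy ← 0.89·16.675 = 14.840
Arc 4: start y=0.000, vy=14.840 → t=3.029, apex=11.237, x_land=194.498, impact vy=-14.840
  bounce: vy ← 0.89·14.840 = 13.208
Arc 5: start y=0.000, vy=13.208 → t=2.696, apex=8.901, x_land=233.610, impact vy=-13.208
  bounce: vy ← 0.89·13.208 = 11.755
Arc 6: start y=0.000, vy=11.755 → t=2.399, apex=7.050, x_land=268.419, impact vy=-11.755
  bounce: vy ← 0.89·11.755 = 10.462
Arc 7: start y=0.000, vy=10.462 → t=2.135, apex=5.584, x_land=299.400, impact vy=-10.462
  bounce: vy ← 0.89·10.462 = 9.311

1 3.149 22.610 45.694
2 3.824 17.909 101.174
3 3.403 14.186 150.552
4 3.029 11.237 194.498
5 2.696 8.901 233.610
6 2.399 7.050 268.419
7 2.135 5.584 299.400
final: 299.400 9.311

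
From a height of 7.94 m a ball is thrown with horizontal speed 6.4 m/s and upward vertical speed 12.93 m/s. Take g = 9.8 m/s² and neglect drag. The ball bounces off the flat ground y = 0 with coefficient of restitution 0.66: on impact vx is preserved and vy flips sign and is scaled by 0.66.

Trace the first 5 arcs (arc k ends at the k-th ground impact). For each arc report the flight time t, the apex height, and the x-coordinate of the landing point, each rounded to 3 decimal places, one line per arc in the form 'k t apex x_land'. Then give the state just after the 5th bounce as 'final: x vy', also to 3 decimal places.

Arc 1: start y=7.940, vy=12.930 → t=3.153, apex=16.470, x_land=20.178, impact vy=-17.967
  bounce: vy ← 0.66·17.967 = 11.858
Arc 2: start y=0.000, vy=11.858 → t=2.420, apex=7.174, x_land=35.666, impact vy=-11.858
  bounce: vy ← 0.66·11.858 = 7.826
Arc 3: start y=0.000, vy=7.826 → t=1.597, apex=3.125, x_land=45.888, impact vy=-7.826
  bounce: vy ← 0.66·7.826 = 5.165
Arc 4: start y=0.000, vy=5.165 → t=1.054, apex=1.361, x_land=52.635, impact vy=-5.165
  bounce: vy ← 0.66·5.165 = 3.409
Arc 5: start y=0.000, vy=3.409 → t=0.696, apex=0.593, x_land=57.087, impact vy=-3.409
  bounce: vy ← 0.66·3.409 = 2.250

1 3.153 16.470 20.178
2 2.420 7.174 35.666
3 1.597 3.125 45.888
4 1.054 1.361 52.635
5 0.696 0.593 57.087
final: 57.087 2.250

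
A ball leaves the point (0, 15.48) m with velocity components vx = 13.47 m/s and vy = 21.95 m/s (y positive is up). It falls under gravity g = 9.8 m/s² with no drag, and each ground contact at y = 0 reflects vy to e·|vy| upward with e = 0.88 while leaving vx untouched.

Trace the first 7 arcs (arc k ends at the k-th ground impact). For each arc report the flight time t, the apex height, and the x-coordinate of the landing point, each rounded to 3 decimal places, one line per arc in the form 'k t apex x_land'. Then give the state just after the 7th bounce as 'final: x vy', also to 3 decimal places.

1 5.099 40.062 68.685
2 5.032 31.024 136.473
3 4.429 24.025 196.125
4 3.897 18.605 248.620
5 3.429 14.408 294.815
6 3.018 11.157 335.466
7 2.656 8.640 371.240
final: 371.240 11.452

Arc 1: start y=15.480, vy=21.950 → t=5.099, apex=40.062, x_land=68.685, impact vy=-28.022
  bounce: vy ← 0.88·28.022 = 24.659
Arc 2: start y=0.000, vy=24.659 → t=5.032, apex=31.024, x_land=136.473, impact vy=-24.659
  bounce: vy ← 0.88·24.659 = 21.700
Arc 3: start y=0.000, vy=21.700 → t=4.429, apex=24.025, x_land=196.125, impact vy=-21.700
  bounce: vy ← 0.88·21.700 = 19.096
Arc 4: start y=0.000, vy=19.096 → t=3.897, apex=18.605, x_land=248.620, impact vy=-19.096
  bounce: vy ← 0.88·19.096 = 16.804
Arc 5: start y=0.000, vy=16.804 → t=3.429, apex=14.408, x_land=294.815, impact vy=-16.804
  bounce: vy ← 0.88·16.804 = 14.788
Arc 6: start y=0.000, vy=14.788 → t=3.018, apex=11.157, x_land=335.466, impact vy=-14.788
  bounce: vy ← 0.88·14.788 = 13.013
Arc 7: start y=0.000, vy=13.013 → t=2.656, apex=8.640, x_land=371.240, impact vy=-13.013
  bounce: vy ← 0.88·13.013 = 11.452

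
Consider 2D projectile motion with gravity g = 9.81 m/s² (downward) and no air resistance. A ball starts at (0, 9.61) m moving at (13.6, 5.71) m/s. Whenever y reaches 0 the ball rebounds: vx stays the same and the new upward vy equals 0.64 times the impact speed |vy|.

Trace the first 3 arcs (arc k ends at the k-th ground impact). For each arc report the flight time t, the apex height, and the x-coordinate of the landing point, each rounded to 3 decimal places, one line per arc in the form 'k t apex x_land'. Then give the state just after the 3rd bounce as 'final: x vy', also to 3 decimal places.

1 2.098 11.272 28.533
2 1.940 4.617 54.922
3 1.242 1.891 71.811
final: 71.811 3.898

Arc 1: start y=9.610, vy=5.710 → t=2.098, apex=11.272, x_land=28.533, impact vy=-14.871
  bounce: vy ← 0.64·14.871 = 9.518
Arc 2: start y=0.000, vy=9.518 → t=1.940, apex=4.617, x_land=54.922, impact vy=-9.518
  bounce: vy ← 0.64·9.518 = 6.091
Arc 3: start y=0.000, vy=6.091 → t=1.242, apex=1.891, x_land=71.811, impact vy=-6.091
  bounce: vy ← 0.64·6.091 = 3.898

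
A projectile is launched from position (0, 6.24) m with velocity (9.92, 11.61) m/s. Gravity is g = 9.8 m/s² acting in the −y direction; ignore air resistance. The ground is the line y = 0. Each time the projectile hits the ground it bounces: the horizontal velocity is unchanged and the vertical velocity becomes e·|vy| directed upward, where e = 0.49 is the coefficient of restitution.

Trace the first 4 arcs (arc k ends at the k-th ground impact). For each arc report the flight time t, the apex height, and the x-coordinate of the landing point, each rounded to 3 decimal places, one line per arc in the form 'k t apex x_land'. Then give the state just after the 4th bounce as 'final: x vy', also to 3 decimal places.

Arc 1: start y=6.240, vy=11.610 → t=2.821, apex=13.117, x_land=27.983, impact vy=-16.034
  bounce: vy ← 0.49·16.034 = 7.857
Arc 2: start y=0.000, vy=7.857 → t=1.603, apex=3.149, x_land=43.889, impact vy=-7.857
  bounce: vy ← 0.49·7.857 = 3.850
Arc 3: start y=0.000, vy=3.850 → t=0.786, apex=0.756, x_land=51.683, impact vy=-3.850
  bounce: vy ← 0.49·3.850 = 1.886
Arc 4: start y=0.000, vy=1.886 → t=0.385, apex=0.182, x_land=55.502, impact vy=-1.886
  bounce: vy ← 0.49·1.886 = 0.924

1 2.821 13.117 27.983
2 1.603 3.149 43.889
3 0.786 0.756 51.683
4 0.385 0.182 55.502
final: 55.502 0.924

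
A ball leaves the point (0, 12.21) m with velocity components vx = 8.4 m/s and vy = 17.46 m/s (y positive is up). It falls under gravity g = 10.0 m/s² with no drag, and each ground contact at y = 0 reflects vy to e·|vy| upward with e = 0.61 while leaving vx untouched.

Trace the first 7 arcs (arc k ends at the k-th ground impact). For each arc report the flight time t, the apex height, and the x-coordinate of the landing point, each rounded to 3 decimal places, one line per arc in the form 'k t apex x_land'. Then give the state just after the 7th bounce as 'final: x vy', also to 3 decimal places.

Arc 1: start y=12.210, vy=17.460 → t=4.089, apex=27.453, x_land=34.349, impact vy=-23.432
  bounce: vy ← 0.61·23.432 = 14.293
Arc 2: start y=0.000, vy=14.293 → t=2.859, apex=10.215, x_land=58.362, impact vy=-14.293
  bounce: vy ← 0.61·14.293 = 8.719
Arc 3: start y=0.000, vy=8.719 → t=1.744, apex=3.801, x_land=73.010, impact vy=-8.719
  bounce: vy ← 0.61·8.719 = 5.319
Arc 4: start y=0.000, vy=5.319 → t=1.064, apex=1.414, x_land=81.945, impact vy=-5.319
  bounce: vy ← 0.61·5.319 = 3.244
Arc 5: start y=0.000, vy=3.244 → t=0.649, apex=0.526, x_land=87.396, impact vy=-3.244
  bounce: vy ← 0.61·3.244 = 1.979
Arc 6: start y=0.000, vy=1.979 → t=0.396, apex=0.196, x_land=90.721, impact vy=-1.979
  bounce: vy ← 0.61·1.979 = 1.207
Arc 7: start y=0.000, vy=1.207 → t=0.241, apex=0.073, x_land=92.749, impact vy=-1.207
  bounce: vy ← 0.61·1.207 = 0.736

1 4.089 27.453 34.349
2 2.859 10.215 58.362
3 1.744 3.801 73.010
4 1.064 1.414 81.945
5 0.649 0.526 87.396
6 0.396 0.196 90.721
7 0.241 0.073 92.749
final: 92.749 0.736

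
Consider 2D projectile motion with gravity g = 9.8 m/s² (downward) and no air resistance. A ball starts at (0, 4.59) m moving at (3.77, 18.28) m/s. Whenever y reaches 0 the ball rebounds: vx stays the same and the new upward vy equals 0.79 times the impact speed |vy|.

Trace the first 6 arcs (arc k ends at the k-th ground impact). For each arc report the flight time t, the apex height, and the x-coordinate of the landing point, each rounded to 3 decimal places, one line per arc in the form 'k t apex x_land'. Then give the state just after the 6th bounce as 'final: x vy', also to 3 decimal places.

1 3.967 21.639 14.955
2 3.320 13.505 27.472
3 2.623 8.428 37.361
4 2.072 5.260 45.173
5 1.637 3.283 51.345
6 1.293 2.049 56.220
final: 56.220 5.006

Arc 1: start y=4.590, vy=18.280 → t=3.967, apex=21.639, x_land=14.955, impact vy=-20.594
  bounce: vy ← 0.79·20.594 = 16.269
Arc 2: start y=0.000, vy=16.269 → t=3.320, apex=13.505, x_land=27.472, impact vy=-16.269
  bounce: vy ← 0.79·16.269 = 12.853
Arc 3: start y=0.000, vy=12.853 → t=2.623, apex=8.428, x_land=37.361, impact vy=-12.853
  bounce: vy ← 0.79·12.853 = 10.154
Arc 4: start y=0.000, vy=10.154 → t=2.072, apex=5.260, x_land=45.173, impact vy=-10.154
  bounce: vy ← 0.79·10.154 = 8.021
Arc 5: start y=0.000, vy=8.021 → t=1.637, apex=3.283, x_land=51.345, impact vy=-8.021
  bounce: vy ← 0.79·8.021 = 6.337
Arc 6: start y=0.000, vy=6.337 → t=1.293, apex=2.049, x_land=56.220, impact vy=-6.337
  bounce: vy ← 0.79·6.337 = 5.006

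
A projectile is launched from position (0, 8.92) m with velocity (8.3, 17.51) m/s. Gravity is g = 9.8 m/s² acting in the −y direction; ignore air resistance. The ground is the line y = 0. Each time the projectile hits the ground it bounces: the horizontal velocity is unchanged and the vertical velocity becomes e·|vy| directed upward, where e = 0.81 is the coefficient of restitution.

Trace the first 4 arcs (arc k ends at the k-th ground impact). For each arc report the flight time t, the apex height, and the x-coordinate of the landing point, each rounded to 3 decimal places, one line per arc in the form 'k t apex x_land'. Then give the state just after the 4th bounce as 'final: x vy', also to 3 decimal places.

1 4.026 24.563 33.413
2 3.627 16.116 63.518
3 2.938 10.574 87.903
4 2.380 6.937 107.654
final: 107.654 9.445

Arc 1: start y=8.920, vy=17.510 → t=4.026, apex=24.563, x_land=33.413, impact vy=-21.942
  bounce: vy ← 0.81·21.942 = 17.773
Arc 2: start y=0.000, vy=17.773 → t=3.627, apex=16.116, x_land=63.518, impact vy=-17.773
  bounce: vy ← 0.81·17.773 = 14.396
Arc 3: start y=0.000, vy=14.396 → t=2.938, apex=10.574, x_land=87.903, impact vy=-14.396
  bounce: vy ← 0.81·14.396 = 11.661
Arc 4: start y=0.000, vy=11.661 → t=2.380, apex=6.937, x_land=107.654, impact vy=-11.661
  bounce: vy ← 0.81·11.661 = 9.445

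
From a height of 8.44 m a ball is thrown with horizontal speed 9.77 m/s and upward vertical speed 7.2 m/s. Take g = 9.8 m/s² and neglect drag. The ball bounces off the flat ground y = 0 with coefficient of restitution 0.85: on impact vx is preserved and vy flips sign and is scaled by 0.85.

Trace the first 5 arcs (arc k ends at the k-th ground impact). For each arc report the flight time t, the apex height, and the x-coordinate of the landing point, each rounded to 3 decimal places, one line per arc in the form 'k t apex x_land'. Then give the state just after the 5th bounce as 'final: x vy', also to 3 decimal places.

Arc 1: start y=8.440, vy=7.200 → t=2.239, apex=11.085, x_land=21.873, impact vy=-14.740
  bounce: vy ← 0.85·14.740 = 12.529
Arc 2: start y=0.000, vy=12.529 → t=2.557, apex=8.009, x_land=46.854, impact vy=-12.529
  bounce: vy ← 0.85·12.529 = 10.650
Arc 3: start y=0.000, vy=10.650 → t=2.173, apex=5.786, x_land=68.088, impact vy=-10.650
  bounce: vy ← 0.85·10.650 = 9.052
Arc 4: start y=0.000, vy=9.052 → t=1.847, apex=4.181, x_land=86.137, impact vy=-9.052
  bounce: vy ← 0.85·9.052 = 7.694
Arc 5: start y=0.000, vy=7.694 → t=1.570, apex=3.021, x_land=101.478, impact vy=-7.694
  bounce: vy ← 0.85·7.694 = 6.540

1 2.239 11.085 21.873
2 2.557 8.009 46.854
3 2.173 5.786 68.088
4 1.847 4.181 86.137
5 1.570 3.021 101.478
final: 101.478 6.540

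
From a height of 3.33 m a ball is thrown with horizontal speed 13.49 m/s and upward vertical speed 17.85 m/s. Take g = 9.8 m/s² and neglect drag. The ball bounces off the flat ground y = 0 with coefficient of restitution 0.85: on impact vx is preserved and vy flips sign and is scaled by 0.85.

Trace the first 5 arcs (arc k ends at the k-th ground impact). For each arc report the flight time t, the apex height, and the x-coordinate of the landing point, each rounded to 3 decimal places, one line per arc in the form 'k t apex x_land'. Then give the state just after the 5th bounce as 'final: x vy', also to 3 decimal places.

Arc 1: start y=3.330, vy=17.850 → t=3.821, apex=19.586, x_land=51.542, impact vy=-19.593
  bounce: vy ← 0.85·19.593 = 16.654
Arc 2: start y=0.000, vy=16.654 → t=3.399, apex=14.151, x_land=97.392, impact vy=-16.654
  bounce: vy ← 0.85·16.654 = 14.156
Arc 3: start y=0.000, vy=14.156 → t=2.889, apex=10.224, x_land=136.364, impact vy=-14.156
  bounce: vy ← 0.85·14.156 = 12.033
Arc 4: start y=0.000, vy=12.033 → t=2.456, apex=7.387, x_land=169.490, impact vy=-12.033
  bounce: vy ← 0.85·12.033 = 10.228
Arc 5: start y=0.000, vy=10.228 → t=2.087, apex=5.337, x_land=197.648, impact vy=-10.228
  bounce: vy ← 0.85·10.228 = 8.694

1 3.821 19.586 51.542
2 3.399 14.151 97.392
3 2.889 10.224 136.364
4 2.456 7.387 169.490
5 2.087 5.337 197.648
final: 197.648 8.694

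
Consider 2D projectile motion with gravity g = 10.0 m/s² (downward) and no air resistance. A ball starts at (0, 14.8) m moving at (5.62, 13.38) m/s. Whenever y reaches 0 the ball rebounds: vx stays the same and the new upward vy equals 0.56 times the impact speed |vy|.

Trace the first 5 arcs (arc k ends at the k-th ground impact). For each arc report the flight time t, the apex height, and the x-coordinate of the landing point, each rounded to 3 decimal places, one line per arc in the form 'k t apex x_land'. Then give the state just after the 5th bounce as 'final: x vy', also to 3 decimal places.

Arc 1: start y=14.800, vy=13.380 → t=3.518, apex=23.751, x_land=19.768, impact vy=-21.795
  bounce: vy ← 0.56·21.795 = 12.205
Arc 2: start y=0.000, vy=12.205 → t=2.441, apex=7.448, x_land=33.487, impact vy=-12.205
  bounce: vy ← 0.56·12.205 = 6.835
Arc 3: start y=0.000, vy=6.835 → t=1.367, apex=2.336, x_land=41.170, impact vy=-6.835
  bounce: vy ← 0.56·6.835 = 3.828
Arc 4: start y=0.000, vy=3.828 → t=0.766, apex=0.733, x_land=45.472, impact vy=-3.828
  bounce: vy ← 0.56·3.828 = 2.143
Arc 5: start y=0.000, vy=2.143 → t=0.429, apex=0.230, x_land=47.881, impact vy=-2.143
  bounce: vy ← 0.56·2.143 = 1.200

1 3.518 23.751 19.768
2 2.441 7.448 33.487
3 1.367 2.336 41.170
4 0.766 0.733 45.472
5 0.429 0.230 47.881
final: 47.881 1.200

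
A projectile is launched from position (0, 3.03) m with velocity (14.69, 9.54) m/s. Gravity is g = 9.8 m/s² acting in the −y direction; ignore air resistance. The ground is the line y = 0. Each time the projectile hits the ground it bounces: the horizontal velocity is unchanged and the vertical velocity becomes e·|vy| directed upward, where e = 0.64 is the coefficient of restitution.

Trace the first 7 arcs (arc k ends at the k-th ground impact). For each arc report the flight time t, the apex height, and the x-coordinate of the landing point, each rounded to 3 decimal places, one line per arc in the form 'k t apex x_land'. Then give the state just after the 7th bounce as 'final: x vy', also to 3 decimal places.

1 2.225 7.673 32.683
2 1.602 3.143 56.214
3 1.025 1.287 71.273
4 0.656 0.527 80.911
5 0.420 0.216 87.080
6 0.269 0.088 91.027
7 0.172 0.036 93.554
final: 93.554 0.539

Arc 1: start y=3.030, vy=9.540 → t=2.225, apex=7.673, x_land=32.683, impact vy=-12.264
  bounce: vy ← 0.64·12.264 = 7.849
Arc 2: start y=0.000, vy=7.849 → t=1.602, apex=3.143, x_land=56.214, impact vy=-7.849
  bounce: vy ← 0.64·7.849 = 5.023
Arc 3: start y=0.000, vy=5.023 → t=1.025, apex=1.287, x_land=71.273, impact vy=-5.023
  bounce: vy ← 0.64·5.023 = 3.215
Arc 4: start y=0.000, vy=3.215 → t=0.656, apex=0.527, x_land=80.911, impact vy=-3.215
  bounce: vy ← 0.64·3.215 = 2.058
Arc 5: start y=0.000, vy=2.058 → t=0.420, apex=0.216, x_land=87.080, impact vy=-2.058
  bounce: vy ← 0.64·2.058 = 1.317
Arc 6: start y=0.000, vy=1.317 → t=0.269, apex=0.088, x_land=91.027, impact vy=-1.317
  bounce: vy ← 0.64·1.317 = 0.843
Arc 7: start y=0.000, vy=0.843 → t=0.172, apex=0.036, x_land=93.554, impact vy=-0.843
  bounce: vy ← 0.64·0.843 = 0.539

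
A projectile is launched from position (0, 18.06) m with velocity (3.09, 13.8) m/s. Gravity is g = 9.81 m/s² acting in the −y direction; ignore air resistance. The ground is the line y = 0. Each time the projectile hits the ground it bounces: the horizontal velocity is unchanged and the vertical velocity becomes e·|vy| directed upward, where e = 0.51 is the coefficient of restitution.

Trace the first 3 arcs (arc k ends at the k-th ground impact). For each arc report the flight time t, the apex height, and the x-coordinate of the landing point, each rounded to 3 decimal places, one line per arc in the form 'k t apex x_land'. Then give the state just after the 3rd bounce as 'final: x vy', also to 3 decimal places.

1 3.786 27.766 11.699
2 2.427 7.222 19.198
3 1.238 1.878 23.022
final: 23.022 3.096

Arc 1: start y=18.060, vy=13.800 → t=3.786, apex=27.766, x_land=11.699, impact vy=-23.340
  bounce: vy ← 0.51·23.340 = 11.904
Arc 2: start y=0.000, vy=11.904 → t=2.427, apex=7.222, x_land=19.198, impact vy=-11.904
  bounce: vy ← 0.51·11.904 = 6.071
Arc 3: start y=0.000, vy=6.071 → t=1.238, apex=1.878, x_land=23.022, impact vy=-6.071
  bounce: vy ← 0.51·6.071 = 3.096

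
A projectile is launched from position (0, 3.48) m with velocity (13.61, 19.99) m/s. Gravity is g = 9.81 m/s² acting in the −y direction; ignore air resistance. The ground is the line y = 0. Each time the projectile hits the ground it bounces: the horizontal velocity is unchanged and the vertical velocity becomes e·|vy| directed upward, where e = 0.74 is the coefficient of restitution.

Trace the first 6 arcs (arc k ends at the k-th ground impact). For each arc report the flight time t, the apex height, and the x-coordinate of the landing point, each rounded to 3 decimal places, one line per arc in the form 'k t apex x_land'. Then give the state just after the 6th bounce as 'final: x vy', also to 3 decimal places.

1 4.243 23.847 57.743
2 3.263 13.059 102.156
3 2.415 7.151 135.022
4 1.787 3.916 159.343
5 1.322 2.144 177.341
6 0.979 1.174 190.659
final: 190.659 3.552

Arc 1: start y=3.480, vy=19.990 → t=4.243, apex=23.847, x_land=57.743, impact vy=-21.630
  bounce: vy ← 0.74·21.630 = 16.007
Arc 2: start y=0.000, vy=16.007 → t=3.263, apex=13.059, x_land=102.156, impact vy=-16.007
  bounce: vy ← 0.74·16.007 = 11.845
Arc 3: start y=0.000, vy=11.845 → t=2.415, apex=7.151, x_land=135.022, impact vy=-11.845
  bounce: vy ← 0.74·11.845 = 8.765
Arc 4: start y=0.000, vy=8.765 → t=1.787, apex=3.916, x_land=159.343, impact vy=-8.765
  bounce: vy ← 0.74·8.765 = 6.486
Arc 5: start y=0.000, vy=6.486 → t=1.322, apex=2.144, x_land=177.341, impact vy=-6.486
  bounce: vy ← 0.74·6.486 = 4.800
Arc 6: start y=0.000, vy=4.800 → t=0.979, apex=1.174, x_land=190.659, impact vy=-4.800
  bounce: vy ← 0.74·4.800 = 3.552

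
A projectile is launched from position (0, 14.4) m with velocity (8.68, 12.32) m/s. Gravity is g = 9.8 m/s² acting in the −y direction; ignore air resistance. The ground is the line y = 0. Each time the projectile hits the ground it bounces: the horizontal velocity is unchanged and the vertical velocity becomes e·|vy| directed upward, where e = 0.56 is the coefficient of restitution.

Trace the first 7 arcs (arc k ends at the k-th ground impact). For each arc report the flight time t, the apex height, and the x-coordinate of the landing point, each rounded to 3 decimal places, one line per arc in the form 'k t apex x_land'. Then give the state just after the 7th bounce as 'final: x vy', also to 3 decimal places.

1 3.383 22.144 29.364
2 2.381 6.944 50.031
3 1.333 2.178 61.604
4 0.747 0.683 68.085
5 0.418 0.214 71.714
6 0.234 0.067 73.747
7 0.131 0.021 74.885
final: 74.885 0.360

Arc 1: start y=14.400, vy=12.320 → t=3.383, apex=22.144, x_land=29.364, impact vy=-20.833
  bounce: vy ← 0.56·20.833 = 11.667
Arc 2: start y=0.000, vy=11.667 → t=2.381, apex=6.944, x_land=50.031, impact vy=-11.667
  bounce: vy ← 0.56·11.667 = 6.533
Arc 3: start y=0.000, vy=6.533 → t=1.333, apex=2.178, x_land=61.604, impact vy=-6.533
  bounce: vy ← 0.56·6.533 = 3.659
Arc 4: start y=0.000, vy=3.659 → t=0.747, apex=0.683, x_land=68.085, impact vy=-3.659
  bounce: vy ← 0.56·3.659 = 2.049
Arc 5: start y=0.000, vy=2.049 → t=0.418, apex=0.214, x_land=71.714, impact vy=-2.049
  bounce: vy ← 0.56·2.049 = 1.147
Arc 6: start y=0.000, vy=1.147 → t=0.234, apex=0.067, x_land=73.747, impact vy=-1.147
  bounce: vy ← 0.56·1.147 = 0.643
Arc 7: start y=0.000, vy=0.643 → t=0.131, apex=0.021, x_land=74.885, impact vy=-0.643
  bounce: vy ← 0.56·0.643 = 0.360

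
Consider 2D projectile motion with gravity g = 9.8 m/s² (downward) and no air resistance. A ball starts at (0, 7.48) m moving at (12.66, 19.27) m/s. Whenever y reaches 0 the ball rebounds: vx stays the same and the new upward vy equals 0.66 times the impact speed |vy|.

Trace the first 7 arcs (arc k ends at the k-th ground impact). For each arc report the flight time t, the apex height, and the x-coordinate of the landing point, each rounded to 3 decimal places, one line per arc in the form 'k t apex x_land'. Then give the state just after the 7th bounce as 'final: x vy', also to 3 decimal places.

Arc 1: start y=7.480, vy=19.270 → t=4.289, apex=26.426, x_land=54.294, impact vy=-22.758
  bounce: vy ← 0.66·22.758 = 15.020
Arc 2: start y=0.000, vy=15.020 → t=3.065, apex=11.511, x_land=93.102, impact vy=-15.020
  bounce: vy ← 0.66·15.020 = 9.914
Arc 3: start y=0.000, vy=9.914 → t=2.023, apex=5.014, x_land=118.715, impact vy=-9.914
  bounce: vy ← 0.66·9.914 = 6.543
Arc 4: start y=0.000, vy=6.543 → t=1.335, apex=2.184, x_land=135.620, impact vy=-6.543
  bounce: vy ← 0.66·6.543 = 4.318
Arc 5: start y=0.000, vy=4.318 → t=0.881, apex=0.951, x_land=146.777, impact vy=-4.318
  bounce: vy ← 0.66·4.318 = 2.850
Arc 6: start y=0.000, vy=2.850 → t=0.582, apex=0.414, x_land=154.141, impact vy=-2.850
  bounce: vy ← 0.66·2.850 = 1.881
Arc 7: start y=0.000, vy=1.881 → t=0.384, apex=0.181, x_land=159.001, impact vy=-1.881
  bounce: vy ← 0.66·1.881 = 1.242

1 4.289 26.426 54.294
2 3.065 11.511 93.102
3 2.023 5.014 118.715
4 1.335 2.184 135.620
5 0.881 0.951 146.777
6 0.582 0.414 154.141
7 0.384 0.181 159.001
final: 159.001 1.242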